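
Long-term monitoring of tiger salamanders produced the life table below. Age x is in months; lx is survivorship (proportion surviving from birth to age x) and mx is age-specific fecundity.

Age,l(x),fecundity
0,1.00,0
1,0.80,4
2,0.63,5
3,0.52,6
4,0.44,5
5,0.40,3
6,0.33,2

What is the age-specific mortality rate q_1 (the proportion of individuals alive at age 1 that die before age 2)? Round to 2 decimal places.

0.21

q_1 = (l_1 − l_2) / l_1 = (0.8 − 0.63) / 0.8
     = 0.17 / 0.8 = 0.2125 → 0.21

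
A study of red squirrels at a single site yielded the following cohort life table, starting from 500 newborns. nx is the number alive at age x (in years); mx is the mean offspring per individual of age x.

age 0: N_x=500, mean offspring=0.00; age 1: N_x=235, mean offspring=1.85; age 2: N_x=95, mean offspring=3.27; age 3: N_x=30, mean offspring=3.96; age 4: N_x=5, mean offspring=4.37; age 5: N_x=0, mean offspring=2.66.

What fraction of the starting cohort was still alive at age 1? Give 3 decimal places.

0.470

l_1 = n_1/n_0 = 235/500 = 0.47 → 0.470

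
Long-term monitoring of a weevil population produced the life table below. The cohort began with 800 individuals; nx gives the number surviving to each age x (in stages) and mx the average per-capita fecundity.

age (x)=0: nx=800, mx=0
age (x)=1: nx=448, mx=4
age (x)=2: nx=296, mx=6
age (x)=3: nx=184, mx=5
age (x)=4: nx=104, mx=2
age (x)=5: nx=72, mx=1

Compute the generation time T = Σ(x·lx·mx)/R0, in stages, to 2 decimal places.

lx = nx/n0 = nx/800: 1, 0.56, 0.37, 0.23, 0.13, 0.09
lx·mx: 0, 2.24, 2.22, 1.15, 0.26, 0.09 → R0 = 5.96
x·lx·mx: 0, 2.24, 4.44, 3.45, 1.04, 0.45 → Σ = 11.62
T = 11.62 / 5.96 = 1.949664… → 1.95

1.95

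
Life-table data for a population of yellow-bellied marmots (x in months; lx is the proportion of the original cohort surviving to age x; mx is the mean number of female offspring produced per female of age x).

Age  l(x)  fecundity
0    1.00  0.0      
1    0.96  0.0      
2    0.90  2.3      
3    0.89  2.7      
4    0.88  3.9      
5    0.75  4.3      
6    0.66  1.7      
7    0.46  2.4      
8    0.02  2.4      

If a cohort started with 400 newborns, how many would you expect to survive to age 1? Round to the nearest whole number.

384

Expected survivors = N0 · l_1 = 400 × 0.96 = 384 → 384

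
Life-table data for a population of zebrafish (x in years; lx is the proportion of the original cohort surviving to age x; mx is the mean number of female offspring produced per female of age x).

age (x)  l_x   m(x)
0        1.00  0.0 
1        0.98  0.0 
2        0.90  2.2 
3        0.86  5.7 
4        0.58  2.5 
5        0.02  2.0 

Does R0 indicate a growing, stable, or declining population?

R0 = Σ lx·mx = 0 + 0 + 1.98 + 4.902 + 1.45 + 0.04 = 8.372
R0 > 1, so the population is growing.

growing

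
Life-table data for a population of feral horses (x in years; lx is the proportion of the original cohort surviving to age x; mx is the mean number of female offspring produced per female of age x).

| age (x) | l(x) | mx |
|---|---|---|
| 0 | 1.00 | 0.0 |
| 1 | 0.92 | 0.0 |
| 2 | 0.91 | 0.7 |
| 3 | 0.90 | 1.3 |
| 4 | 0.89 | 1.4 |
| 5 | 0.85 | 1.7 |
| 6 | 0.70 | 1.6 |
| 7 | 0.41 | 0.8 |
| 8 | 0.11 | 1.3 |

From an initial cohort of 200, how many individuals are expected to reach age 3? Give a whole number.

Expected survivors = N0 · l_3 = 200 × 0.90 = 180 → 180

180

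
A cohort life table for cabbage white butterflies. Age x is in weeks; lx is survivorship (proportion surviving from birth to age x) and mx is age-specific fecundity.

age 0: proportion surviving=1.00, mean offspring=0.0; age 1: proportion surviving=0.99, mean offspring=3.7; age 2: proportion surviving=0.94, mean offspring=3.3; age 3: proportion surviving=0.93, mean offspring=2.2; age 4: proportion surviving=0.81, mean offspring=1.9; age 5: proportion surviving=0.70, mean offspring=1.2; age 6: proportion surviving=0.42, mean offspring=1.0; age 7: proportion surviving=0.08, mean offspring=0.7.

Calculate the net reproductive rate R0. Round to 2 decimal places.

lx·mx by age: 0, 3.663, 3.102, 2.046, 1.539, 0.84, 0.42, 0.056
R0 = Σ lx·mx = 11.666 → 11.67

11.67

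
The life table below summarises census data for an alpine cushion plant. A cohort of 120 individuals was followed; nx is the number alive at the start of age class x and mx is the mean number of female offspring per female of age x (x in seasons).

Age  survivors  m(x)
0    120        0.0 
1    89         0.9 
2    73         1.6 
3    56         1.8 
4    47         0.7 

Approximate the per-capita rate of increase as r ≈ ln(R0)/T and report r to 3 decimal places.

0.448

lx = nx/n0 = nx/120: 1, 0.74167…, 0.60833…, 0.46667…, 0.39167…
R0 = Σ lx·mx = 0 + 0.6675… + 0.97333… + 0.84… + 0.27417… = 2.755…
Σ x·lx·mx = 6.230833…; T = 6.230833…/2.755… = 2.26165…
r ≈ ln(R0)/T = ln(2.755…)/2.26165… = 0.44809… → 0.448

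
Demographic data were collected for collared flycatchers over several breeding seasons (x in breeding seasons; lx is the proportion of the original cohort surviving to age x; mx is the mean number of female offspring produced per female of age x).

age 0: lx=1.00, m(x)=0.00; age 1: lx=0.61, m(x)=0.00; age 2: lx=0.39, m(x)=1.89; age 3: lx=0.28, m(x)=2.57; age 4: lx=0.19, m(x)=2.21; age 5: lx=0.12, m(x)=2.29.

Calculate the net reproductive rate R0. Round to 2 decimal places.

2.15

lx·mx by age: 0, 0, 0.7371, 0.7196, 0.4199, 0.2748
R0 = Σ lx·mx = 2.1514 → 2.15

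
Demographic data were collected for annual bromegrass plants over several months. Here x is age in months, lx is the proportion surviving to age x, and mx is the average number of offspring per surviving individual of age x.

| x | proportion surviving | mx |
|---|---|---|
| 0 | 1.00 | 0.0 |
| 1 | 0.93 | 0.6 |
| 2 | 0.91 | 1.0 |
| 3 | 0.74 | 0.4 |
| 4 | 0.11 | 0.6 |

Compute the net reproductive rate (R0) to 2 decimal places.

lx·mx by age: 0, 0.558, 0.91, 0.296, 0.066
R0 = Σ lx·mx = 1.83 → 1.83

1.83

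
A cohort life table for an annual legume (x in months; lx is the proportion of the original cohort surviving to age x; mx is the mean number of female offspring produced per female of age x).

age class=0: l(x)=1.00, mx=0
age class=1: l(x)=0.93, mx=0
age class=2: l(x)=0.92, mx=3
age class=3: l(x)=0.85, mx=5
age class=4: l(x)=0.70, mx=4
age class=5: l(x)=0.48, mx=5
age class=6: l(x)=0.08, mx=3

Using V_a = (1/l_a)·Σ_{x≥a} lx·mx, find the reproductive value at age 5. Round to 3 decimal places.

lx·mx for x ≥ 5: 2.4, 0.24 → sum = 2.64
V_5 = 2.64 / l_5 = 2.64 / 0.48 = 5.5 → 5.500

5.500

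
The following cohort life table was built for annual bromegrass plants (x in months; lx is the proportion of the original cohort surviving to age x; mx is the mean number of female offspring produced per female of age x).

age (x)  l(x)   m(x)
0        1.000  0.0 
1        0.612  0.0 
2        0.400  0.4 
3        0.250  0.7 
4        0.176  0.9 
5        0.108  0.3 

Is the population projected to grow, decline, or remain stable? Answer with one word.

R0 = Σ lx·mx = 0 + 0 + 0.16 + 0.175 + 0.1584 + 0.0324 = 0.5258
R0 < 1, so the population is declining.

declining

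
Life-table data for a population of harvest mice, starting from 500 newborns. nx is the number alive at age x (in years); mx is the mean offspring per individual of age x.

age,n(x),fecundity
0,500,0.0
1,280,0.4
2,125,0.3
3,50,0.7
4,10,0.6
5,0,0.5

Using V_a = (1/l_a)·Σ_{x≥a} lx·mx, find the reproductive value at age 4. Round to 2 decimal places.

lx = nx/n0 = nx/500: 1, 0.56, 0.25, 0.1, 0.02, 0
lx·mx for x ≥ 4: 0.012, 0 → sum = 0.012
V_4 = 0.012 / l_4 = 0.012 / 0.02 = 0.6 → 0.60

0.60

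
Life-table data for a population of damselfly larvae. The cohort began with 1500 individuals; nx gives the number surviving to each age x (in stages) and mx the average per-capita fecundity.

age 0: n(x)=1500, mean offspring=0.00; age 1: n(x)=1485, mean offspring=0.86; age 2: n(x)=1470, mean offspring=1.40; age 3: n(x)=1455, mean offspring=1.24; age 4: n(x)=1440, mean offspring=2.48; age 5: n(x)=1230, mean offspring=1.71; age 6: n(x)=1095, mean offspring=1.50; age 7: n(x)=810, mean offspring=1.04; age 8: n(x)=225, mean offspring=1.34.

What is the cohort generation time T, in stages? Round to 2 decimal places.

lx = nx/n0 = nx/1500: 1, 0.99, 0.98, 0.97, 0.96, 0.82, 0.73, 0.54, 0.15
lx·mx: 0, 0.8514, 1.372, 1.2028, 2.3808, 1.4022, 1.095, 0.5616, 0.201 → R0 = 9.0668
x·lx·mx: 0, 0.8514, 2.744, 3.6084, 9.5232, 7.011, 6.57, 3.9312, 1.608 → Σ = 35.8472
T = 35.8472 / 9.0668 = 3.953677… → 3.95

3.95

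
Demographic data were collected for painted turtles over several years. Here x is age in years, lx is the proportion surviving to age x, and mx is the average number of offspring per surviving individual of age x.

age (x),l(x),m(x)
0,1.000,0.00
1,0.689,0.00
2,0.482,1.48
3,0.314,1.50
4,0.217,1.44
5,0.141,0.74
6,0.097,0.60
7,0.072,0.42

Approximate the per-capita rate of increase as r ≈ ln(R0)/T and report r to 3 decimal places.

0.171

R0 = Σ lx·mx = 0 + 0 + 0.71336 + 0.471 + 0.31248 + 0.10434 + 0.0582 + 0.03024 = 1.68962
Σ x·lx·mx = 5.17222; T = 5.17222/1.68962 = 3.06117…
r ≈ ln(R0)/T = ln(1.68962)/3.06117… = 0.17134… → 0.171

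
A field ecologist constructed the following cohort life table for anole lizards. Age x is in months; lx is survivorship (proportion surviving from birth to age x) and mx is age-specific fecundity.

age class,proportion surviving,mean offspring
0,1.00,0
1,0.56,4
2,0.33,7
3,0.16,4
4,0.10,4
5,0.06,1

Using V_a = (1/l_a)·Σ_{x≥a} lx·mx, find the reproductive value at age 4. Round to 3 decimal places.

4.600

lx·mx for x ≥ 4: 0.4, 0.06 → sum = 0.46
V_4 = 0.46 / l_4 = 0.46 / 0.1 = 4.6 → 4.600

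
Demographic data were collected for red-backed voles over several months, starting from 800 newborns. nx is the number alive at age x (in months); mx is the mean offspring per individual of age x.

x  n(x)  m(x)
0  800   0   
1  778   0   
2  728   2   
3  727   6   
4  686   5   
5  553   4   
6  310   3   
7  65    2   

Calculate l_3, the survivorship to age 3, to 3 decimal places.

l_3 = n_3/n_0 = 727/800 = 0.90875 → 0.909

0.909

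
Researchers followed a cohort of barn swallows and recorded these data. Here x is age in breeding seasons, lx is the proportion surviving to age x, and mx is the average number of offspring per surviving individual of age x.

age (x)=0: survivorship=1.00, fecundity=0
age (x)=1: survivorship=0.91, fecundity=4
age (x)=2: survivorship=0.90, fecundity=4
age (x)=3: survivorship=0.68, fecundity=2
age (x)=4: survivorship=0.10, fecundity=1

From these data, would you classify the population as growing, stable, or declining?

R0 = Σ lx·mx = 0 + 3.64 + 3.6 + 1.36 + 0.1 = 8.7
R0 > 1, so the population is growing.

growing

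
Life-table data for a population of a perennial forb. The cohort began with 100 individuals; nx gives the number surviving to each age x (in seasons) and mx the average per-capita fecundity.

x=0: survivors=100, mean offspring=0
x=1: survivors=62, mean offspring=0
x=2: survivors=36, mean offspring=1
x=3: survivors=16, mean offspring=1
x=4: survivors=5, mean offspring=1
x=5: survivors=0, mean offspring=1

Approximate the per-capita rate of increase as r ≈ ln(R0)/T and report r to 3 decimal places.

-0.229

lx = nx/n0 = nx/100: 1, 0.62, 0.36, 0.16, 0.05, 0
R0 = Σ lx·mx = 0 + 0 + 0.36 + 0.16 + 0.05 + 0 = 0.57
Σ x·lx·mx = 1.4; T = 1.4/0.57 = 2.45614…
r ≈ ln(R0)/T = ln(0.57)/2.45614… = -0.22886… → -0.229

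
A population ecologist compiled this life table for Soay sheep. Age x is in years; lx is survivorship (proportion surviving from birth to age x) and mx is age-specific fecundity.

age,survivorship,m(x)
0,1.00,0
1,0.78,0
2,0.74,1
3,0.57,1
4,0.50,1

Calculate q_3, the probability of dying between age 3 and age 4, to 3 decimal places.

0.123

q_3 = (l_3 − l_4) / l_3 = (0.57 − 0.5) / 0.57
     = 0.07 / 0.57 = 0.122807… → 0.123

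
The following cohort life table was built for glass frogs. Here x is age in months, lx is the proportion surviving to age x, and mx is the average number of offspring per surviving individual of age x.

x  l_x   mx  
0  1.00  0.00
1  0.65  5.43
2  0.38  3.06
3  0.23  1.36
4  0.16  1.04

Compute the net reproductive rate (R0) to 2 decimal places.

5.17

lx·mx by age: 0, 3.5295, 1.1628, 0.3128, 0.1664
R0 = Σ lx·mx = 5.1715 → 5.17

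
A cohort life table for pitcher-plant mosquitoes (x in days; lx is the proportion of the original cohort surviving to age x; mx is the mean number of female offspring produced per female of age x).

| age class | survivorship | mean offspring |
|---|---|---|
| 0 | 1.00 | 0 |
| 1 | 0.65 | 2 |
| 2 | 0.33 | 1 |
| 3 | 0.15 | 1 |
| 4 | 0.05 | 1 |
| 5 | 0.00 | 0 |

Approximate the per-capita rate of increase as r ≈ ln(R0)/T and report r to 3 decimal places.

R0 = Σ lx·mx = 0 + 1.3 + 0.33 + 0.15 + 0.05 + 0 = 1.83
Σ x·lx·mx = 2.61; T = 2.61/1.83 = 1.42623…
r ≈ ln(R0)/T = ln(1.83)/1.42623… = 0.42372… → 0.424

0.424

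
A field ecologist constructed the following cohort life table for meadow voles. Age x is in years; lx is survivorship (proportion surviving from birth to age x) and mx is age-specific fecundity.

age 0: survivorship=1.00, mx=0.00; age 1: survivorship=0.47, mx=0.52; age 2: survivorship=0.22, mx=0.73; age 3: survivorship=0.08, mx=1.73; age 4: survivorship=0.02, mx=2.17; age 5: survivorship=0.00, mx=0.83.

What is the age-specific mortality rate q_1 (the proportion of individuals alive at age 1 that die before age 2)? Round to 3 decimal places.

0.532

q_1 = (l_1 − l_2) / l_1 = (0.47 − 0.22) / 0.47
     = 0.25 / 0.47 = 0.531915… → 0.532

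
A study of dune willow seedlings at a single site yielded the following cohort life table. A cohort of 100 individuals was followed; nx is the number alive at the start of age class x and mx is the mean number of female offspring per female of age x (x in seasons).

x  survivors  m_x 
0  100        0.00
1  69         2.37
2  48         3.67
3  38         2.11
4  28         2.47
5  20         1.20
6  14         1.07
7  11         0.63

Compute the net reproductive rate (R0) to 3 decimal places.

5.349

lx = nx/n0 = nx/100: 1, 0.69, 0.48, 0.38, 0.28, 0.2, 0.14, 0.11
lx·mx by age: 0, 1.6353, 1.7616, 0.8018, 0.6916, 0.24, 0.1498, 0.0693
R0 = Σ lx·mx = 5.3494 → 5.349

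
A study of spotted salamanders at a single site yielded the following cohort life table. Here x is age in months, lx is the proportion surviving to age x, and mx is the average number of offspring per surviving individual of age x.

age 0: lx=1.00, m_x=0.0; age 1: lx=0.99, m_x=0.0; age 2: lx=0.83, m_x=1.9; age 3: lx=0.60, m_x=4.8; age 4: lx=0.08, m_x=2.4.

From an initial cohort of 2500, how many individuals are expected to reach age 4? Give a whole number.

Expected survivors = N0 · l_4 = 2500 × 0.08 = 200 → 200

200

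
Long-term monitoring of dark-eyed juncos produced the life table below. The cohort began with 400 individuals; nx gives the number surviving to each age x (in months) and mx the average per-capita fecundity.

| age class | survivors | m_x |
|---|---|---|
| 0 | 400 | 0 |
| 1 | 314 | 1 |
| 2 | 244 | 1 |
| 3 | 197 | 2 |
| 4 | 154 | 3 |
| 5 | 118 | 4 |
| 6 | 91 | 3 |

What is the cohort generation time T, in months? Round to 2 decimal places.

lx = nx/n0 = nx/400: 1, 0.785, 0.61, 0.4925, 0.385, 0.295, 0.2275
lx·mx: 0, 0.785, 0.61, 0.985, 1.155, 1.18, 0.6825 → R0 = 5.3975
x·lx·mx: 0, 0.785, 1.22, 2.955, 4.62, 5.9, 4.095 → Σ = 19.575
T = 19.575 / 5.3975 = 3.626679… → 3.63

3.63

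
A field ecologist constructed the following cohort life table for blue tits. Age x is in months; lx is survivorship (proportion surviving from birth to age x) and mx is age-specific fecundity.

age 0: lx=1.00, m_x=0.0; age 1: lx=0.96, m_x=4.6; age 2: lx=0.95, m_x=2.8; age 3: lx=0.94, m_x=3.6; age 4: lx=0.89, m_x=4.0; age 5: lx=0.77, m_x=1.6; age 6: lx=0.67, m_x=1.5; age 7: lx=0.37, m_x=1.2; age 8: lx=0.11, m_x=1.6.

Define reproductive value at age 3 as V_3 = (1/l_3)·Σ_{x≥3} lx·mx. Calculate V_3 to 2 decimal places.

10.43

lx·mx for x ≥ 3: 3.384, 3.56, 1.232, 1.005, 0.444, 0.176 → sum = 9.801
V_3 = 9.801 / l_3 = 9.801 / 0.94 = 10.426596… → 10.43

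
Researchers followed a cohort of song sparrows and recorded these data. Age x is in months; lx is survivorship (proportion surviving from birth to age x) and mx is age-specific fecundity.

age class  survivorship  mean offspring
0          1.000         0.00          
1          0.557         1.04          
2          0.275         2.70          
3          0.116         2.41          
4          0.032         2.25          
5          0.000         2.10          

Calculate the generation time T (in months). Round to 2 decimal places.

1.91

lx·mx: 0, 0.57928, 0.7425, 0.27956, 0.072, 0 → R0 = 1.67334
x·lx·mx: 0, 0.57928, 1.485, 0.83868, 0.288, 0 → Σ = 3.19096
T = 3.19096 / 1.67334 = 1.906941… → 1.91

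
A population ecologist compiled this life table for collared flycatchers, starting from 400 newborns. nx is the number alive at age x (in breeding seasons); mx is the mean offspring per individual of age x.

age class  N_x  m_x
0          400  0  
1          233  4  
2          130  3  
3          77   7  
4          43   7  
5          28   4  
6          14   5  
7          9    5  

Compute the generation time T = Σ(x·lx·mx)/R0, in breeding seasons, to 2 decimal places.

2.44

lx = nx/n0 = nx/400: 1, 0.5825, 0.325, 0.1925, 0.1075, 0.07, 0.035, 0.0225
lx·mx: 0, 2.33, 0.975, 1.3475, 0.7525, 0.28, 0.175, 0.1125 → R0 = 5.9725
x·lx·mx: 0, 2.33, 1.95, 4.0425, 3.01, 1.4, 1.05, 0.7875 → Σ = 14.57
T = 14.57 / 5.9725 = 2.439514… → 2.44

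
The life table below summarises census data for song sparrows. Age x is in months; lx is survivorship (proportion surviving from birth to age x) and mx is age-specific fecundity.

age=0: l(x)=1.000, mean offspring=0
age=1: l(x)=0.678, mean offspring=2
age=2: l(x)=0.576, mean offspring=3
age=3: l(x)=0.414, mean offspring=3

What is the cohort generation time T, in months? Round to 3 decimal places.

lx·mx: 0, 1.356, 1.728, 1.242 → R0 = 4.326
x·lx·mx: 0, 1.356, 3.456, 3.726 → Σ = 8.538
T = 8.538 / 4.326 = 1.973648… → 1.974

1.974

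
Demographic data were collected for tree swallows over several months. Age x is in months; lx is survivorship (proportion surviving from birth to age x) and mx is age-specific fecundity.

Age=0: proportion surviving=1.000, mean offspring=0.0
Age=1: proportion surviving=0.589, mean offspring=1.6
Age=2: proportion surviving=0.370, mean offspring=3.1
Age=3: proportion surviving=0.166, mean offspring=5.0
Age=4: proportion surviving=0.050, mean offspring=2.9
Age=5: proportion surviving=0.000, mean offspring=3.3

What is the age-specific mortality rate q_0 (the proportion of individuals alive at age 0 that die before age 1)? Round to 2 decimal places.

q_0 = (l_0 − l_1) / l_0 = (1 − 0.589) / 1
     = 0.411 / 1 = 0.411 → 0.41

0.41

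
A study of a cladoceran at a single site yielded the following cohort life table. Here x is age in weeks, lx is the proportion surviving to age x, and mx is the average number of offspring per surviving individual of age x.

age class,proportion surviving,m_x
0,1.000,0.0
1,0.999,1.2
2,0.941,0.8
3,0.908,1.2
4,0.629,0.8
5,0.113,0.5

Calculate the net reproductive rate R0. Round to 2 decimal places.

lx·mx by age: 0, 1.1988, 0.7528, 1.0896, 0.5032, 0.0565
R0 = Σ lx·mx = 3.6009 → 3.60

3.60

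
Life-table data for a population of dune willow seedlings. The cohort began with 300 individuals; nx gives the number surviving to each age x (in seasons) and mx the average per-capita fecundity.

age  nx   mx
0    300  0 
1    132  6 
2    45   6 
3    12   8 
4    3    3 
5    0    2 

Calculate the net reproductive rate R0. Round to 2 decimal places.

lx = nx/n0 = nx/300: 1, 0.44, 0.15, 0.04, 0.01, 0
lx·mx by age: 0, 2.64, 0.9, 0.32, 0.03, 0
R0 = Σ lx·mx = 3.89 → 3.89

3.89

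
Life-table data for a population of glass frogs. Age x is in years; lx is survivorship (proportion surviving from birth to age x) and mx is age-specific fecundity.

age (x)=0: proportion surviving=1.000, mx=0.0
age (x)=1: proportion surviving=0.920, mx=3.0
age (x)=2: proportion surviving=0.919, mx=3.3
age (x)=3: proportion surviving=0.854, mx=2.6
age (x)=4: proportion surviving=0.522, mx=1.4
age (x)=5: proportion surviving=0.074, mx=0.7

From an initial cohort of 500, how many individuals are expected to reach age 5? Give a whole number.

37

Expected survivors = N0 · l_5 = 500 × 0.074 = 37 → 37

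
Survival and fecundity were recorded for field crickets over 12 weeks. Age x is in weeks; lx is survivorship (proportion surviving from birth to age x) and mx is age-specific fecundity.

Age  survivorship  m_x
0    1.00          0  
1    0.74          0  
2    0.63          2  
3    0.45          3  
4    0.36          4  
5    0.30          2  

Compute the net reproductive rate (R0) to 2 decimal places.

4.65

lx·mx by age: 0, 0, 1.26, 1.35, 1.44, 0.6
R0 = Σ lx·mx = 4.65 → 4.65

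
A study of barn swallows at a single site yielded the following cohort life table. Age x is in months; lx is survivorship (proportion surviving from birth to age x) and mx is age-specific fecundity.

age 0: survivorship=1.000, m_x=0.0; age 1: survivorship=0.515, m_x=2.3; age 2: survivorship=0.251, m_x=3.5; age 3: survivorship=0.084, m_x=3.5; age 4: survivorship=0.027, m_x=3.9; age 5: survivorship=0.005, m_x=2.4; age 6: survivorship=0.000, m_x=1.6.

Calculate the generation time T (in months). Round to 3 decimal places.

lx·mx: 0, 1.1845, 0.8785, 0.294, 0.1053, 0.012, 0 → R0 = 2.4743
x·lx·mx: 0, 1.1845, 1.757, 0.882, 0.4212, 0.06, 0 → Σ = 4.3047
T = 4.3047 / 2.4743 = 1.739765… → 1.740

1.740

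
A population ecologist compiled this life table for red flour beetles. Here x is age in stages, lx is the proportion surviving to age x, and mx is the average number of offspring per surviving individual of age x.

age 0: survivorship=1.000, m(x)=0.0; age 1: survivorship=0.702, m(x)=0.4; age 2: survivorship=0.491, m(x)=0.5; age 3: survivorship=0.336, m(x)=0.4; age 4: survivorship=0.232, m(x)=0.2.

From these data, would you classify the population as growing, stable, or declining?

declining

R0 = Σ lx·mx = 0 + 0.2808 + 0.2455 + 0.1344 + 0.0464 = 0.7071
R0 < 1, so the population is declining.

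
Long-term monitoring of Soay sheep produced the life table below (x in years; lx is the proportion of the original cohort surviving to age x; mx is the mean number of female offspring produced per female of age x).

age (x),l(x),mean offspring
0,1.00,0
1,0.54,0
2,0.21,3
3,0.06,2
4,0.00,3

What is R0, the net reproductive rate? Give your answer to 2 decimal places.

lx·mx by age: 0, 0, 0.63, 0.12, 0
R0 = Σ lx·mx = 0.75 → 0.75

0.75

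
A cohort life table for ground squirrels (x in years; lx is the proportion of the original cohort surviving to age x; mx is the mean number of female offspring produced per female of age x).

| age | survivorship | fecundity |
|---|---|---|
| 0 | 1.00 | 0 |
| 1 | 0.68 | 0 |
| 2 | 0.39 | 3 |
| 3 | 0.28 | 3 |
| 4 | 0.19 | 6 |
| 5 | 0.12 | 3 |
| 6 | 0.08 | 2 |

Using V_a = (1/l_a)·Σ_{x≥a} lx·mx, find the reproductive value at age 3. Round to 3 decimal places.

lx·mx for x ≥ 3: 0.84, 1.14, 0.36, 0.16 → sum = 2.5
V_3 = 2.5 / l_3 = 2.5 / 0.28 = 8.928571… → 8.929

8.929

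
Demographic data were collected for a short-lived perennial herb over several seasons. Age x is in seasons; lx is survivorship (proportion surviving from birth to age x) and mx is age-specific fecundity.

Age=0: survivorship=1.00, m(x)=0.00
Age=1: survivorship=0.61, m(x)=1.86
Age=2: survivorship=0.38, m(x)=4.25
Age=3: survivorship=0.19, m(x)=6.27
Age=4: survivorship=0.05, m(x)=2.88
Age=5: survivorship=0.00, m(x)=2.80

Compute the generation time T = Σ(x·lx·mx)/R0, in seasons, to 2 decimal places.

lx·mx: 0, 1.1346, 1.615, 1.1913, 0.144, 0 → R0 = 4.0849
x·lx·mx: 0, 1.1346, 3.23, 3.5739, 0.576, 0 → Σ = 8.5145
T = 8.5145 / 4.0849 = 2.084384… → 2.08

2.08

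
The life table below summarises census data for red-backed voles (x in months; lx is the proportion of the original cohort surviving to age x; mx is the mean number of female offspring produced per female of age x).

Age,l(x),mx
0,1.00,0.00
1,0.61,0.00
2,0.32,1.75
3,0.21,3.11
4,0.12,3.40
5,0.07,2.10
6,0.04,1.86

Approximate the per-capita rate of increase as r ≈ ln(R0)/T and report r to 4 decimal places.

R0 = Σ lx·mx = 0 + 0 + 0.56 + 0.6531 + 0.408 + 0.147 + 0.0744 = 1.8425
Σ x·lx·mx = 5.8927; T = 5.8927/1.8425 = 3.19821…
r ≈ ln(R0)/T = ln(1.8425)/3.19821… = 0.191083… → 0.1911

0.1911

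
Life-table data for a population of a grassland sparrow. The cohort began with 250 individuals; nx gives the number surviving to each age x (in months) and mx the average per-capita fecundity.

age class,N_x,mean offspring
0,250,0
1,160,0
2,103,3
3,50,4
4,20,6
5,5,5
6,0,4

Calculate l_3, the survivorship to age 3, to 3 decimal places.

l_3 = n_3/n_0 = 50/250 = 0.2 → 0.200

0.200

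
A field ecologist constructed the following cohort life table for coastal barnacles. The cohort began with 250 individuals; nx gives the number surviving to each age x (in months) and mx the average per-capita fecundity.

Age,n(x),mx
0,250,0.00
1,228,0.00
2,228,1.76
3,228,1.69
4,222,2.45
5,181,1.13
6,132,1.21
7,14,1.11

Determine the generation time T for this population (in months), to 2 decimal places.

lx = nx/n0 = nx/250: 1, 0.912, 0.912, 0.912, 0.888, 0.724, 0.528, 0.056
lx·mx: 0, 0, 1.60512, 1.54128, 2.1756, 0.81812, 0.63888, 0.06216 → R0 = 6.84116
x·lx·mx: 0, 0, 3.21024, 4.62384, 8.7024, 4.0906, 3.83328, 0.43512 → Σ = 24.89548
T = 24.89548 / 6.84116 = 3.639073… → 3.64

3.64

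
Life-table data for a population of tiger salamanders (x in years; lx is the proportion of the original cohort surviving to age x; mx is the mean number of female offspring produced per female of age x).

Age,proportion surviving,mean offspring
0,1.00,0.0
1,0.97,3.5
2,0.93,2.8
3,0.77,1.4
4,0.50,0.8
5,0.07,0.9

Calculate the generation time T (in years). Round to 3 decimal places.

1.824

lx·mx: 0, 3.395, 2.604, 1.078, 0.4, 0.063 → R0 = 7.54
x·lx·mx: 0, 3.395, 5.208, 3.234, 1.6, 0.315 → Σ = 13.752
T = 13.752 / 7.54 = 1.823873… → 1.824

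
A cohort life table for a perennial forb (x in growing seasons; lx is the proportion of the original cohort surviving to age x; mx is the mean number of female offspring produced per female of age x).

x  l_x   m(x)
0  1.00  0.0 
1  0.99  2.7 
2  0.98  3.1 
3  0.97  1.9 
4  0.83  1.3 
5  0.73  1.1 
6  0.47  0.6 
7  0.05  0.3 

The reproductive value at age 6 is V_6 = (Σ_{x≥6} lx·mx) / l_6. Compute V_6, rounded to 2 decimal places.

lx·mx for x ≥ 6: 0.282, 0.015 → sum = 0.297
V_6 = 0.297 / l_6 = 0.297 / 0.47 = 0.631915… → 0.63

0.63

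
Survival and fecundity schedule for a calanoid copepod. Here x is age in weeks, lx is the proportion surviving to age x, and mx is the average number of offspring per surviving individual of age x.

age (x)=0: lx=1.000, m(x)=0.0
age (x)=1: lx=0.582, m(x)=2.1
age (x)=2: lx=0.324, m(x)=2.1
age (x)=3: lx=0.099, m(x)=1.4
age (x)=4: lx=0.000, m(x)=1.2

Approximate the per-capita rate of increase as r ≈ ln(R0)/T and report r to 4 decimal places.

0.4857

R0 = Σ lx·mx = 0 + 1.2222 + 0.6804 + 0.1386 + 0 = 2.0412
Σ x·lx·mx = 2.9988; T = 2.9988/2.0412 = 1.46914…
r ≈ ln(R0)/T = ln(2.0412)/1.46914… = 0.485685… → 0.4857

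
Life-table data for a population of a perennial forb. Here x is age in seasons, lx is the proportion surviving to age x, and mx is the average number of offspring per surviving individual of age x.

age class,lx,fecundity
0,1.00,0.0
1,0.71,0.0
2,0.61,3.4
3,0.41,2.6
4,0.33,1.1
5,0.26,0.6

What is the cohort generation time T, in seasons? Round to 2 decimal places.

2.62

lx·mx: 0, 0, 2.074, 1.066, 0.363, 0.156 → R0 = 3.659
x·lx·mx: 0, 0, 4.148, 3.198, 1.452, 0.78 → Σ = 9.578
T = 9.578 / 3.659 = 2.617655… → 2.62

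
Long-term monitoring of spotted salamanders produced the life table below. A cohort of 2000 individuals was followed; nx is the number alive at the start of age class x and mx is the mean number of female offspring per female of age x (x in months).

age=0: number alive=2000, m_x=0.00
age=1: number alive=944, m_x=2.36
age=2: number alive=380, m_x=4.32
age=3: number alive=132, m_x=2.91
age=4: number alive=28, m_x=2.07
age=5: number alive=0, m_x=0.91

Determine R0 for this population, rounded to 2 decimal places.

lx = nx/n0 = nx/2000: 1, 0.472, 0.19, 0.066, 0.014, 0
lx·mx by age: 0, 1.11392, 0.8208, 0.19206, 0.02898, 0
R0 = Σ lx·mx = 2.15576 → 2.16

2.16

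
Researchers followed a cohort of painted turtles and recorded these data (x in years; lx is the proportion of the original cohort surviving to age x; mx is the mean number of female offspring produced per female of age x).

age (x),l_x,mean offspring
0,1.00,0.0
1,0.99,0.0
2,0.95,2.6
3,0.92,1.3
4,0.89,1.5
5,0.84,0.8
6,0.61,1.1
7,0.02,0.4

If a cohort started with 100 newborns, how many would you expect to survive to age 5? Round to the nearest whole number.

84

Expected survivors = N0 · l_5 = 100 × 0.84 = 84 → 84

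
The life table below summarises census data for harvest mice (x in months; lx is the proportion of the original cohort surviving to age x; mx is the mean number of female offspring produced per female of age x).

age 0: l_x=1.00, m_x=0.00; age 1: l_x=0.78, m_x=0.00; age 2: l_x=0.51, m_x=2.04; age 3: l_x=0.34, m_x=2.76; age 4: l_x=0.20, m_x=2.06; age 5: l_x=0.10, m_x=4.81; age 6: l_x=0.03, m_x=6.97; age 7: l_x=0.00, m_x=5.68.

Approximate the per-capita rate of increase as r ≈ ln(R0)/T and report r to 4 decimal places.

0.3398

R0 = Σ lx·mx = 0 + 0 + 1.0404 + 0.9384 + 0.412 + 0.481 + 0.2091 + 0 = 3.0809
Σ x·lx·mx = 10.2036; T = 10.2036/3.0809 = 3.31189…
r ≈ ln(R0)/T = ln(3.0809)/3.31189… = 0.339752… → 0.3398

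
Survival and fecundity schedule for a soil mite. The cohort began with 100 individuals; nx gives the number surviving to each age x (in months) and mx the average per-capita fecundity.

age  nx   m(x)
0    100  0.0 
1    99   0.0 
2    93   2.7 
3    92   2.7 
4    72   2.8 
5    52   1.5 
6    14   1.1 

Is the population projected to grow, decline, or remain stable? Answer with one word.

lx = nx/n0 = nx/100: 1, 0.99, 0.93, 0.92, 0.72, 0.52, 0.14
R0 = Σ lx·mx = 0 + 0 + 2.511 + 2.484 + 2.016 + 0.78 + 0.154 = 7.945
R0 > 1, so the population is growing.

growing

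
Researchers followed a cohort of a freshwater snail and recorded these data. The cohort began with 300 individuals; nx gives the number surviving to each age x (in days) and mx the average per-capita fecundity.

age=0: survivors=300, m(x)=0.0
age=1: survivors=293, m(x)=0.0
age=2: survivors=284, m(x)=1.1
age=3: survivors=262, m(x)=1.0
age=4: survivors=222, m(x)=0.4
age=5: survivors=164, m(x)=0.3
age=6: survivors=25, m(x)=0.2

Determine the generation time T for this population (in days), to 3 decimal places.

lx = nx/n0 = nx/300: 1, 0.97667…, 0.94667…, 0.87333…, 0.74, 0.54667…, 0.08333…
lx·mx: 0, 0, 1.041333…, 0.873333…, 0.296, 0.164…, 0.016667… → R0 = 2.391333…
x·lx·mx: 0, 0, 2.082667…, 2.62…, 1.184, 0.82…, 0.1… → Σ = 6.806667…
T = 6.806667… / 2.391333… = 2.84639… → 2.846

2.846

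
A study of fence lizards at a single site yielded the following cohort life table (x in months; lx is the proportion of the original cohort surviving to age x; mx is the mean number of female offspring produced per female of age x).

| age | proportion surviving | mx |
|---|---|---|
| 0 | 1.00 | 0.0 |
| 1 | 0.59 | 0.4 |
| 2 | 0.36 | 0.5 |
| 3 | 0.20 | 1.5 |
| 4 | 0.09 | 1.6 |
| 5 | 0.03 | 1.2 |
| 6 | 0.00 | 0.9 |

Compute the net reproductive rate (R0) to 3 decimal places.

0.896

lx·mx by age: 0, 0.236, 0.18, 0.3, 0.144, 0.036, 0
R0 = Σ lx·mx = 0.896 → 0.896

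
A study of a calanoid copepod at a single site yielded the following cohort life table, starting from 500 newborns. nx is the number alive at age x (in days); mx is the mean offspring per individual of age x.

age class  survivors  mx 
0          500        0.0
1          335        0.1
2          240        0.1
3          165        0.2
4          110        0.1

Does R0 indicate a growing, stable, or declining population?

lx = nx/n0 = nx/500: 1, 0.67, 0.48, 0.33, 0.22
R0 = Σ lx·mx = 0 + 0.067 + 0.048 + 0.066 + 0.022 = 0.203
R0 < 1, so the population is declining.

declining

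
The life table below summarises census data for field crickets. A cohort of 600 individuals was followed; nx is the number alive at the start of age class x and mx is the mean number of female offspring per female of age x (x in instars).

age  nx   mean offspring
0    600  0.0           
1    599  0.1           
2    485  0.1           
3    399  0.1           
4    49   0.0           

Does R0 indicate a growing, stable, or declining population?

declining

lx = nx/n0 = nx/600: 1, 0.99833…, 0.80833…, 0.665, 0.08167…
R0 = Σ lx·mx = 0 + 0.099833… + 0.080833… + 0.0665 + 0 = 0.247167…
R0 < 1, so the population is declining.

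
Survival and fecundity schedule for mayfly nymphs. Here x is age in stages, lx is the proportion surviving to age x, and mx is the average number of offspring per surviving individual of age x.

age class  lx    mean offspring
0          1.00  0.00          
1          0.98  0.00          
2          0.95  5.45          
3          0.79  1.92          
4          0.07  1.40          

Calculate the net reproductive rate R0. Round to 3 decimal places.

6.792

lx·mx by age: 0, 0, 5.1775, 1.5168, 0.098
R0 = Σ lx·mx = 6.7923 → 6.792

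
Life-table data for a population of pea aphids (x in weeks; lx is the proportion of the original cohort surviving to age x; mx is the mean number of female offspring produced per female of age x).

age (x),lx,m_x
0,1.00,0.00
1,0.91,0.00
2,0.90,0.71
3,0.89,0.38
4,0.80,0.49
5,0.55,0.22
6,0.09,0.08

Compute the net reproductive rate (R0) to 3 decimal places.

1.497

lx·mx by age: 0, 0, 0.639, 0.3382, 0.392, 0.121, 0.0072
R0 = Σ lx·mx = 1.4974 → 1.497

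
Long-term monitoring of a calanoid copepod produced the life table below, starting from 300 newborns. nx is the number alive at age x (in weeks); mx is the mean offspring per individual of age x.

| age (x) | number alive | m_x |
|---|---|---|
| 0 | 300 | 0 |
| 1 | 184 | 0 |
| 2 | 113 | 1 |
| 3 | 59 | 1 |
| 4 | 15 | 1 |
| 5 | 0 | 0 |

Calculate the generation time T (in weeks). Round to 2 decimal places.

lx = nx/n0 = nx/300: 1, 0.61333…, 0.37667…, 0.19667…, 0.05, 0
lx·mx: 0, 0, 0.376667…, 0.196667…, 0.05, 0 → R0 = 0.623333…
x·lx·mx: 0, 0, 0.753333…, 0.59…, 0.2, 0 → Σ = 1.543333…
T = 1.543333… / 0.623333… = 2.475936… → 2.48

2.48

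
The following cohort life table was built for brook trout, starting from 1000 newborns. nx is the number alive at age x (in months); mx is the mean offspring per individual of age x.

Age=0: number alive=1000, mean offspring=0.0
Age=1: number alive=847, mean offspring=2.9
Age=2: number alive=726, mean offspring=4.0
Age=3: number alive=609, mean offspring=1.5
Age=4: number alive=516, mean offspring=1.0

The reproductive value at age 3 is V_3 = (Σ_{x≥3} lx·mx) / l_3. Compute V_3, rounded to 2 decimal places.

2.35

lx = nx/n0 = nx/1000: 1, 0.847, 0.726, 0.609, 0.516
lx·mx for x ≥ 3: 0.9135, 0.516 → sum = 1.4295
V_3 = 1.4295 / l_3 = 1.4295 / 0.609 = 2.347291… → 2.35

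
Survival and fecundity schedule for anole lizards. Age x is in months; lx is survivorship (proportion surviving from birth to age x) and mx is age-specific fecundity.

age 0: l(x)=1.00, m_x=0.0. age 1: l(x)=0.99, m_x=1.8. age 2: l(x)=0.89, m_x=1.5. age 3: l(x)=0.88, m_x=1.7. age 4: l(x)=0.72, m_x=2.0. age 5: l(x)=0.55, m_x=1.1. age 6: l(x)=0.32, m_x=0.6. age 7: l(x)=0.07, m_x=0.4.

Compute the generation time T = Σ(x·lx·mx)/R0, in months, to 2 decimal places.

2.77

lx·mx: 0, 1.782, 1.335, 1.496, 1.44, 0.605, 0.192, 0.028 → R0 = 6.878
x·lx·mx: 0, 1.782, 2.67, 4.488, 5.76, 3.025, 1.152, 0.196 → Σ = 19.073
T = 19.073 / 6.878 = 2.773044… → 2.77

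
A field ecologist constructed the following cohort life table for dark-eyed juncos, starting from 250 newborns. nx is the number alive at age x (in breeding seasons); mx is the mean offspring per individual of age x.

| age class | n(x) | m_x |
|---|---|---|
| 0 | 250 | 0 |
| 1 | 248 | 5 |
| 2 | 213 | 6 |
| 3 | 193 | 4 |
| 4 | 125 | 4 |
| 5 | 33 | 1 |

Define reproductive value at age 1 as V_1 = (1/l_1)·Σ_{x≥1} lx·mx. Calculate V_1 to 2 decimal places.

15.42

lx = nx/n0 = nx/250: 1, 0.992, 0.852, 0.772, 0.5, 0.132
lx·mx for x ≥ 1: 4.96, 5.112, 3.088, 2, 0.132 → sum = 15.292
V_1 = 15.292 / l_1 = 15.292 / 0.992 = 15.415323… → 15.42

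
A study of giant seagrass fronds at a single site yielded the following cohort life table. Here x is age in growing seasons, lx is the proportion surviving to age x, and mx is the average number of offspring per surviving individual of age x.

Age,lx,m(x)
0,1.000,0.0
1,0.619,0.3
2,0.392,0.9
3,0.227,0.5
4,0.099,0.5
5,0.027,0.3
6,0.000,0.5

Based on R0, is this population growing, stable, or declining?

declining

R0 = Σ lx·mx = 0 + 0.1857 + 0.3528 + 0.1135 + 0.0495 + 0.0081 + 0 = 0.7096
R0 < 1, so the population is declining.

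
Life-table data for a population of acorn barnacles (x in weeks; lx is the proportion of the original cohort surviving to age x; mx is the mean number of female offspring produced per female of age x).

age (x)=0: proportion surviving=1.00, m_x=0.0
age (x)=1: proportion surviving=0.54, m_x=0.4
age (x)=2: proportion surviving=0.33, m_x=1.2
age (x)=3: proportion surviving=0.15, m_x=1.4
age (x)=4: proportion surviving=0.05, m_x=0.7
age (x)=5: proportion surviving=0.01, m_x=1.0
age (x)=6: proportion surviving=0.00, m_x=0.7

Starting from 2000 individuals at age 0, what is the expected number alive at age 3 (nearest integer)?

Expected survivors = N0 · l_3 = 2000 × 0.15 = 300 → 300

300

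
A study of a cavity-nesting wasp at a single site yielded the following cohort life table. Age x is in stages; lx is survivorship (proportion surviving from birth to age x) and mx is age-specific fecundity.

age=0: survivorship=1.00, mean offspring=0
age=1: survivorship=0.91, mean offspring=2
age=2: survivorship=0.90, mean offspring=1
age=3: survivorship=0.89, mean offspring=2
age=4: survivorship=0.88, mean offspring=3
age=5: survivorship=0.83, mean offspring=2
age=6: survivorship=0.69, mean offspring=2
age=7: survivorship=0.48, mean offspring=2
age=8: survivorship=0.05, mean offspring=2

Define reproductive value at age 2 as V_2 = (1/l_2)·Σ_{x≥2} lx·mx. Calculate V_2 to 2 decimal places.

lx·mx for x ≥ 2: 0.9, 1.78, 2.64, 1.66, 1.38, 0.96, 0.1 → sum = 9.42
V_2 = 9.42 / l_2 = 9.42 / 0.9 = 10.466667… → 10.47

10.47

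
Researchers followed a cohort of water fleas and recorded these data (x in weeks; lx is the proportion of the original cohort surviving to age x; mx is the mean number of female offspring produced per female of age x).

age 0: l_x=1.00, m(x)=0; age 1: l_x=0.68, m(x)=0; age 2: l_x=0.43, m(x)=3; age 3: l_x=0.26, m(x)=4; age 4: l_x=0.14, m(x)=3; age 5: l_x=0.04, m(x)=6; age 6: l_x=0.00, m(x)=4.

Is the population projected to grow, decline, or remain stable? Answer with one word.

growing

R0 = Σ lx·mx = 0 + 0 + 1.29 + 1.04 + 0.42 + 0.24 + 0 = 2.99
R0 > 1, so the population is growing.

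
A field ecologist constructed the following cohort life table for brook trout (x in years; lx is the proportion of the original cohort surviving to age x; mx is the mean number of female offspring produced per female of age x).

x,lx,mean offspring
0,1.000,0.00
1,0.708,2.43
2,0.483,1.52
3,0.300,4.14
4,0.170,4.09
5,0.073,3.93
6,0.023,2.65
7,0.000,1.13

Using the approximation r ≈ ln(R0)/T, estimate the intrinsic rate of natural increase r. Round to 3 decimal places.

0.642

R0 = Σ lx·mx = 0 + 1.72044 + 0.73416 + 1.242 + 0.6953 + 0.28689 + 0.06095 + 0 = 4.73974
Σ x·lx·mx = 11.49611; T = 11.49611/4.73974 = 2.42547…
r ≈ ln(R0)/T = ln(4.73974)/2.42547… = 0.64152… → 0.642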